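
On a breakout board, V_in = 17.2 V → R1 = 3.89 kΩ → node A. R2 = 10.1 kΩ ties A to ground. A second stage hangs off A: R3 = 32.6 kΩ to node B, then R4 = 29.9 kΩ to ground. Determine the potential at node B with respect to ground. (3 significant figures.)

V_B ≈ 5.69 V

Looking into the second stage from A: R3 + R4 = 62.50 kΩ appears in parallel with R2.
Effective lower resistance at A: R2 ‖ 62.50 = 8.695 kΩ.
First divider: V_A = V_in · 8.695/(3.89 + 8.695) = 11.88 V.
V_B = V_A × 0.4784 = 5.685 V.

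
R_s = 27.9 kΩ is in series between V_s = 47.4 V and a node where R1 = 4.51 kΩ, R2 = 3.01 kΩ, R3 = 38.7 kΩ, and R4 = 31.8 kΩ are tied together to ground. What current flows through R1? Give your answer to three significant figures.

Parallel bank: R_p = 1/(1/4.51 + 1/3.01 + 1/38.7 + 1/31.8) = 1.636 kΩ.
Node voltage V_A = V_s · R_p/(R_s + R_p) = 47.4 × 0.05539 = 2.626 V.
I(R1) = V_A / R1 = 2.626/4.51 = 0.5822 mA.
(Equivalently: I_total = 1.605 mA, then current-divider fraction G_k/ΣG = 0.3628.)

I ≈ 0.582 mA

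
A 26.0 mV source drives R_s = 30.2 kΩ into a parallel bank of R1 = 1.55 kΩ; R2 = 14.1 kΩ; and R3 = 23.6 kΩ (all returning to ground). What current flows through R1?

I ≈ 0.702 µA

Combine the parallel branches: R_p = (1/1.55 + 1/14.1 + 1/23.6)⁻¹ = 1.318 kΩ.
V_A by voltage divider: V_A = 26.0 × 1.318/(30.2 + 1.318) = 1.088 mV.
I(R1) = V_A / R1 = 1.088/1.55 = 0.7017 µA.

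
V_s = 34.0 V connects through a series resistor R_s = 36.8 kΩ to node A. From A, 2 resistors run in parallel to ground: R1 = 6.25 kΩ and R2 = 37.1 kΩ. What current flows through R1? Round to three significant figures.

I ≈ 0.690 mA

Parallel bank: R_p = 1/(1/6.25 + 1/37.1) = 5.349 kΩ.
Node voltage V_A = V_s · R_p/(R_s + R_p) = 34.0 × 0.1269 = 4.315 V.
Branch current I = V_A/R1 = 4.315/6.25 = 0.6904 mA.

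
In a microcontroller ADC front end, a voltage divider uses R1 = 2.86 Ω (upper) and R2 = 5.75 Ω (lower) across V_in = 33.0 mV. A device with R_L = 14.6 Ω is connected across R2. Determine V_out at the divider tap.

V_out ≈ 19.5 mV

The load sits in parallel with R2, giving an effective lower resistance R2' = R2·R_L/(R2+R_L) = 4.125 Ω.
Then V_out = V_in · R2'/(R1 + R2') = 33.0 × 4.125/6.985 = 19.49 mV.
(Unloaded it would be 22.0 mV; the load pulls it down.)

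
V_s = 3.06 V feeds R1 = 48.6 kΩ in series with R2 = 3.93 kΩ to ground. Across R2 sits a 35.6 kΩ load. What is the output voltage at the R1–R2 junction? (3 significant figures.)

First combine the lower leg with the load: R2 ‖ R_L = 3.539 kΩ.
Now apply the divider: V_out = 3.06 × 0.06788 = 0.2077 V.

V_out ≈ 0.208 V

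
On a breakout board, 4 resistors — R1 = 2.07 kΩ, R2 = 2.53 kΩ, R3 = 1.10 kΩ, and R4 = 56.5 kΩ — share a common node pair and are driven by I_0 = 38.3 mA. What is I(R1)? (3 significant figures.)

I ≈ 10.2 mA

Conductances: ΣG = 1/2.07 + 1/2.53 + 1/1.10 + 1/56.5 = 1.805 (1/kΩ).
R1 takes the fraction G_k/ΣG = 0.4831/1.805 = 0.2676, so I = 38.3 × 0.2676 = 10.25 mA.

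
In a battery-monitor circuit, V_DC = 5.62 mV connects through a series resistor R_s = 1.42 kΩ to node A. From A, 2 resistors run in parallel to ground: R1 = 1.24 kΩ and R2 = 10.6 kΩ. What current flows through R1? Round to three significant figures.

Equivalent of the parallel group: R_p = 1.110 kΩ.
V_A by voltage divider: V_A = 5.62 × 1.110/(1.42 + 1.110) = 2.466 mV.
I(R1) = V_A / R1 = 2.466/1.24 = 1.989 µA.
(Equivalently: I_total = 2.221 µA, then current-divider fraction G_k/ΣG = 0.8953.)

I ≈ 1.99 µA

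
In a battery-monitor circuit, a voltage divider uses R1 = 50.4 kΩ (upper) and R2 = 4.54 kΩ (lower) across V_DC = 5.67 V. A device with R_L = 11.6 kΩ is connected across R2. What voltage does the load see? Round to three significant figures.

V_out ≈ 0.345 V

First combine the lower leg with the load: R2 ‖ R_L = 3.263 kΩ.
Then V_out = V_DC · R2'/(R1 + R2') = 5.67 × 3.263/53.66 = 0.3448 V.
(Unloaded it would be 0.469 V; the load pulls it down.)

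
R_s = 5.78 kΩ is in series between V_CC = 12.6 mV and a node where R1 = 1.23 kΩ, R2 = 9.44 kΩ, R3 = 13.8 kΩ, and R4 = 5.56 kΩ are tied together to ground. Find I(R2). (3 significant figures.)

Combine the parallel branches: R_p = (1/1.23 + 1/9.44 + 1/13.8 + 1/5.56)⁻¹ = 0.8538 kΩ.
Node voltage V_A = V_CC · R_p/(R_s + R_p) = 12.6 × 0.1287 = 1.622 mV.
I(R2) = V_A / R2 = 1.622/9.44 = 0.1718 µA.
(Check via current divider: I_total = 1.899 µA; share G_k/ΣG = 0.09044 → same result.)

I ≈ 0.172 µA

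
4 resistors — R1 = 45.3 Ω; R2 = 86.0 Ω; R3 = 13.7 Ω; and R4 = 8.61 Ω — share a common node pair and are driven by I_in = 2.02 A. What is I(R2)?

ΣG = 1/45.3 + 1/86.0 + 1/13.7 + 1/8.61 = 0.2228.
R2 takes the fraction G_k/ΣG = 0.01163/0.2228 = 0.05218, so I = 2.02 × 0.05218 = 0.1054 A.

I ≈ 0.105 A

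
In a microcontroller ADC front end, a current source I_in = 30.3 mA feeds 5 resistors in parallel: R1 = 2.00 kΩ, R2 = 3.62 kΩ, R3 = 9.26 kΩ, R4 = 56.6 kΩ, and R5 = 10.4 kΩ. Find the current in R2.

Total conductance ΣG = 1/2.00 + 1/3.62 + 1/9.26 + 1/56.6 + 1/10.4 = 0.9981 (units of 1/kΩ).
By the current-divider rule, I = I_in · G_k/ΣG = 30.3 × 0.2768 = 8.386 mA.

I ≈ 8.39 mA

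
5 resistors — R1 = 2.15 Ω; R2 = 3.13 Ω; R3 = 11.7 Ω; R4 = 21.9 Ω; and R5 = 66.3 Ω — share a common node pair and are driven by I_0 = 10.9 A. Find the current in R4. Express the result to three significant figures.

I ≈ 0.535 A

Total conductance ΣG = 1/2.15 + 1/3.13 + 1/11.7 + 1/21.9 + 1/66.3 = 0.9308 (units of 1/Ω).
R4 takes the fraction G_k/ΣG = 0.04566/0.9308 = 0.04906, so I = 10.9 × 0.04906 = 0.5347 A.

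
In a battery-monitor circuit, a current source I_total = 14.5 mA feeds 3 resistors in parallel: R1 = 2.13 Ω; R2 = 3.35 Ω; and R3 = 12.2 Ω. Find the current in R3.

I ≈ 1.40 mA

Conductances: ΣG = 1/2.13 + 1/3.35 + 1/12.2 = 0.8500 (1/Ω).
By the current-divider rule, I = I_total · G_k/ΣG = 14.5 × 0.09644 = 1.398 mA.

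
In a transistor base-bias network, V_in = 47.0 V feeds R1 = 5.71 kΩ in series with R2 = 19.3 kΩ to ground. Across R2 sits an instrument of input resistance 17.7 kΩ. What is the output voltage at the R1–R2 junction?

V_out ≈ 29.0 V

First combine the lower leg with the load: R2 ‖ R_L = 9.233 kΩ.
Now apply the divider: V_out = 47.0 × 0.6179 = 29.04 V.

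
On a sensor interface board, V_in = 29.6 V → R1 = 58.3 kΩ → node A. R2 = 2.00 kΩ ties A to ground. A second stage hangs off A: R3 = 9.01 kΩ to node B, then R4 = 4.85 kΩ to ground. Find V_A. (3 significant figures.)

Node A sees R2 in parallel with the series input of stage 2, R3 + R4 = 13.86 kΩ.
Effective lower resistance at A: R2 ‖ 13.86 = 1.748 kΩ.
So V_A = 29.6 × 0.02911 = 0.8616 V.

V_A ≈ 0.862 V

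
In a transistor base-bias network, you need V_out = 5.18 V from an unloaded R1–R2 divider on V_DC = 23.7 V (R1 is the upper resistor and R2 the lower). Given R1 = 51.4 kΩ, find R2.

The divider ratio is R2/(R1+R2) = 5.18/23.7 = 0.2186.
So R2 = R1 · V_out/(V_DC − V_out) = 51.4 × 5.18/(23.7 − 5.18) = 51.4 × 0.2797 = 14.38 kΩ.

R2 ≈ 14.4 kΩ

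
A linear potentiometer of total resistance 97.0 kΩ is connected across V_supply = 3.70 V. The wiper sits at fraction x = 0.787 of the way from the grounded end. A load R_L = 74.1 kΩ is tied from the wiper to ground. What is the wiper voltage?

The pot divides into 20.66 kΩ above the wiper and 76.34 kΩ below.
(x·R_p) ‖ R_L = 37.60 kΩ.
Loaded-divider output: V_out = 3.70 × 0.6454 = 2.388 V.
(Unloaded: V_out = x·V_supply = 2.91 V.)

V_out ≈ 2.39 V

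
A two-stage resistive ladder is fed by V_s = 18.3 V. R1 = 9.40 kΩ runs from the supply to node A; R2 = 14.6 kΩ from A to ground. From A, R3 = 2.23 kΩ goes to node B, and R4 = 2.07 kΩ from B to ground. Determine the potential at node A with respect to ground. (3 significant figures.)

V_A ≈ 4.78 V

Looking into the second stage from A: R3 + R4 = 4.300 kΩ appears in parallel with R2.
R2 ‖ (R3+R4) = 3.322 kΩ.
V_A = 18.3 × 3.322/(9.40 + 3.322) = 4.778 V.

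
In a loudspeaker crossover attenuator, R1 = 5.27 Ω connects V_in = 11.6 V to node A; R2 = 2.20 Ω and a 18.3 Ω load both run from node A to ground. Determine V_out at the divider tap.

V_out ≈ 3.15 V

First combine the lower leg with the load: R2 ‖ R_L = 1.964 Ω.
Then V_out = V_in · R2'/(R1 + R2') = 11.6 × 1.964/7.234 = 3.149 V.
(Unloaded it would be 3.42 V; the load pulls it down.)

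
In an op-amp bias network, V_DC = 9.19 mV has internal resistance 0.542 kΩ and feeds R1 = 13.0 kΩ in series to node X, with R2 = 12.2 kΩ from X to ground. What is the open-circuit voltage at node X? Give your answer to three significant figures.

R1' = 0.542 + 13.0 = 13.54 kΩ (source resistance + R1).
V_th is the unloaded tap voltage: V_DC · R2/(R1'+R2) = 9.19 × 0.4739 = 4.355 mV.

V_th ≈ 4.36 mV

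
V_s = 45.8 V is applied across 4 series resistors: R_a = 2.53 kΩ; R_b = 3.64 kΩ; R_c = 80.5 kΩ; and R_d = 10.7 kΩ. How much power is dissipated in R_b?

The common current is I = 45.8/97.37 = 0.4704 mA.
P(R_b) = I²·R_b = (0.4704)² × 3.64 = 0.8053 mW.

P ≈ 0.805 mW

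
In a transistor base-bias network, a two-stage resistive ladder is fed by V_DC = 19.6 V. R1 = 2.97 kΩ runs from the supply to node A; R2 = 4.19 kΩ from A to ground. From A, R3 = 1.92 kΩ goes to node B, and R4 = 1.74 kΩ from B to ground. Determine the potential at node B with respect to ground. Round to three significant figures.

V_B ≈ 3.70 V

Looking into the second stage from A: R3 + R4 = 3.660 kΩ appears in parallel with R2.
R2 ‖ (R3+R4) = 1.954 kΩ.
First divider: V_A = V_DC · 1.954/(2.97 + 1.954) = 7.777 V.
Stage 2 is unloaded, so V_B = V_A · R4/(R3+R4) = 7.777 × 1.74/3.660 = 3.697 V.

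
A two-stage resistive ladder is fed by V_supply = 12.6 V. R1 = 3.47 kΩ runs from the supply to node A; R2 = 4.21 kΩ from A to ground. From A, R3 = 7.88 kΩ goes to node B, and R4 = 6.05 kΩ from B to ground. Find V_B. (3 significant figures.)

V_B ≈ 2.64 V

Looking into the second stage from A: R3 + R4 = 13.93 kΩ appears in parallel with R2.
Effective lower resistance at A: R2 ‖ 13.93 = 3.233 kΩ.
V_A = 12.6 × 3.233/(3.47 + 3.233) = 6.077 V.
Then the unloaded second divider: V_B = V_A × R4/(R3+R4) = 6.077 × 0.4343 = 2.639 V.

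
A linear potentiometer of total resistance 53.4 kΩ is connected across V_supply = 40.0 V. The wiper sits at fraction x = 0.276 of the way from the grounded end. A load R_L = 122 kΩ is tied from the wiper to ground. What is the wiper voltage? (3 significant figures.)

Lower segment x·R_p = 14.74 kΩ; upper segment (1−x)·R_p = 38.66 kΩ.
Lower segment in parallel with the load: 14.74 ‖ 122 = 13.15 kΩ.
V_out = 40.0 × 13.15/(38.66 + 13.15) = 10.15 V.

V_out ≈ 10.2 V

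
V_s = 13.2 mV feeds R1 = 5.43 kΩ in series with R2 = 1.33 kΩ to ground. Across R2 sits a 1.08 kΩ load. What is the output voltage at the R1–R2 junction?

V_out ≈ 1.31 mV

First combine the lower leg with the load: R2 ‖ R_L = 0.5960 kΩ.
Voltage divider with the loaded lower leg: V_out = 13.2 × 0.5960/(5.43 + 0.5960) = 13.2 × 0.09891 = 1.306 mV.
(Unloaded it would be 2.60 mV; the load pulls it down.)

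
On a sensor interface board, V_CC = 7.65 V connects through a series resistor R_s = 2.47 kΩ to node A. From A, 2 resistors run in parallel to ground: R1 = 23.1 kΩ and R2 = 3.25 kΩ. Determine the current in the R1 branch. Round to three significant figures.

I ≈ 0.177 mA

Parallel bank: R_p = 1/(1/23.1 + 1/3.25) = 2.849 kΩ.
V_A by voltage divider: V_A = 7.65 × 2.849/(2.47 + 2.849) = 4.098 V.
I(R1) = V_A / R1 = 4.098/23.1 = 0.1774 mA.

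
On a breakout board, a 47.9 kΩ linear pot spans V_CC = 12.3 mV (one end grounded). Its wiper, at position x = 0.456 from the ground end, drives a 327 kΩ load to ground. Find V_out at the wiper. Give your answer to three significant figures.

V_out ≈ 5.41 mV

Lower segment x·R_p = 21.84 kΩ; upper segment (1−x)·R_p = 26.06 kΩ.
Lower segment in parallel with the load: 21.84 ‖ 327 = 20.47 kΩ.
Then V_out = V_CC · 20.47/(26.06 + 20.47) = 5.412 mV.
(Unloaded: V_out = x·V_CC = 5.61 mV.)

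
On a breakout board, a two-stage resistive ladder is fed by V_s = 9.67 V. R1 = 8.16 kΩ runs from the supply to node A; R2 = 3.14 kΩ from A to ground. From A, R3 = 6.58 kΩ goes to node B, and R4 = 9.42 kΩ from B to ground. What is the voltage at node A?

The second stage (R3 + R4 = 16.00 kΩ) loads node A in parallel with R2.
Effective lower resistance at A: R2 ‖ 16.00 = 2.625 kΩ.
So V_A = 9.67 × 0.2434 = 2.354 V.

V_A ≈ 2.35 V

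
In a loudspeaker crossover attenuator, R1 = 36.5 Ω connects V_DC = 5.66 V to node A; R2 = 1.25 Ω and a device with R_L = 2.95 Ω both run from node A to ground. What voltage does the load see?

The load sits in parallel with R2, giving an effective lower resistance R2' = R2·R_L/(R2+R_L) = 0.8780 Ω.
Now apply the divider: V_out = 5.66 × 0.02349 = 0.1329 V.
(Unloaded it would be 0.187 V; the load pulls it down.)

V_out ≈ 0.133 V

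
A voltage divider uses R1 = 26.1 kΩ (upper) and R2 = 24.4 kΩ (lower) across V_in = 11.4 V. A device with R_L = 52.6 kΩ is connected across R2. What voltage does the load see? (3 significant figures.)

V_out ≈ 4.44 V

R2 ‖ R_L = (24.4 × 52.6)/(24.4 + 52.6) = 16.67 kΩ.
Now apply the divider: V_out = 11.4 × 0.3897 = 4.443 V.
(Unloaded it would be 5.51 V; the load pulls it down.)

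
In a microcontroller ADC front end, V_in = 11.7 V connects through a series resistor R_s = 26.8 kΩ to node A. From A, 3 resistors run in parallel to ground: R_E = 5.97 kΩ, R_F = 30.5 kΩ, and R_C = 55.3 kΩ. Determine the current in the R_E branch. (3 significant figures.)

I ≈ 0.286 mA

Combine the parallel branches: R_p = (1/5.97 + 1/30.5 + 1/55.3)⁻¹ = 4.579 kΩ.
V_A = 11.7 × 4.579/31.38 = 1.707 V.
I(R_E) = V_A / R_E = 1.707/5.97 = 0.2860 mA.
(Equivalently: I_total = 0.3729 mA, then current-divider fraction G_k/ΣG = 0.7671.)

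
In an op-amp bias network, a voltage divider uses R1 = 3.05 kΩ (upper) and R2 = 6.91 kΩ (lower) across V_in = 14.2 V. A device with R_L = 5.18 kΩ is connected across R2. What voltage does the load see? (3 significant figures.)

V_out ≈ 6.99 V

First combine the lower leg with the load: R2 ‖ R_L = 2.961 kΩ.
Now apply the divider: V_out = 14.2 × 0.4926 = 6.994 V.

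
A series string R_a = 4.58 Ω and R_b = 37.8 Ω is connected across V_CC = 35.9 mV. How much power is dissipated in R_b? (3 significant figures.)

P ≈ 27.1 µW

The common current is I = 35.9/42.38 = 0.8471 mA.
P(R_b) = I²·R_b = (0.8471)² × 37.8 = 27.12 µW.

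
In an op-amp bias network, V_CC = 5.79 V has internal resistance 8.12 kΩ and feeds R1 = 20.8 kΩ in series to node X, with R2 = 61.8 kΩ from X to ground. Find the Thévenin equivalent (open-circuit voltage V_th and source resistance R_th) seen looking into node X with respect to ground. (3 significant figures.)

V_th ≈ 3.94 V, R_th ≈ 19.7 kΩ

R1' = 8.12 + 20.8 = 28.92 kΩ (source resistance + R1).
With X open, the divider is unloaded: V_th = 5.79 × 61.8/90.72 = 3.944 V.
Zeroing V_CC shorts the top of R1' to ground, so R_th = R1' ‖ R2 = 19.70 kΩ.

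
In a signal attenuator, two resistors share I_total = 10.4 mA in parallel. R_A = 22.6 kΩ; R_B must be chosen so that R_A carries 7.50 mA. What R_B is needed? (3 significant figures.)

R_B ≈ 58.4 kΩ

In a two-way split, I_A/I_total = R_B/(R_A + R_B).
7.50/10.4 = R_B/(R_A + R_B) → R_B = R_A · (0.7212)/(1 − 0.7212) = 22.6 × 2.586 = 58.45 kΩ.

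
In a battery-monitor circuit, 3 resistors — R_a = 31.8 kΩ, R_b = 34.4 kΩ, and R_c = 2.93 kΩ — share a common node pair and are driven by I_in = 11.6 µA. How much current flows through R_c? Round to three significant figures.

I ≈ 9.85 µA

Total conductance ΣG = 1/31.8 + 1/34.4 + 1/2.93 = 0.4018 (units of 1/kΩ).
Current divider: I(R_c) = I_in · G_k/ΣG = 11.6 × (0.3413/0.4018) = 11.6 × 0.8494 = 9.853 µA.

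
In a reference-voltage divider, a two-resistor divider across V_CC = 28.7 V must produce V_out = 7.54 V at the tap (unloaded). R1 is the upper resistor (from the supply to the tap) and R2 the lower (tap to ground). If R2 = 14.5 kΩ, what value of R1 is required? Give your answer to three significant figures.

R1 ≈ 40.7 kΩ

V_out/V_CC = R2/(R1+R2) = 0.2627.
So R1 = R2 · (V_CC/V_out − 1) = 14.5 × (28.7/7.54 − 1) = 14.5 × 2.806 = 40.69 kΩ.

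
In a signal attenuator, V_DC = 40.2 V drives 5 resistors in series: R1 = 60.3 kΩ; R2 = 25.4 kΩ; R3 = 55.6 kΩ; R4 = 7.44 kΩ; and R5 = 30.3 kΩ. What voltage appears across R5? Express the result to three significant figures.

V ≈ 6.80 V

Total series resistance ΣR = 60.3 + 25.4 + 55.6 + 7.44 + 30.3 = 179.0 kΩ.
By the voltage-divider rule, V = 40.2 × 30.30/179.0 = 6.803 V.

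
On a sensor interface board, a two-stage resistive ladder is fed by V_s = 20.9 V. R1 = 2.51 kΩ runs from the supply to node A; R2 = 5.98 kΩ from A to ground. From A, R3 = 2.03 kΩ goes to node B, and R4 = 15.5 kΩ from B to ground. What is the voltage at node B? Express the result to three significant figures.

The second stage (R3 + R4 = 17.53 kΩ) loads node A in parallel with R2.
R2 ‖ (R3+R4) = 4.459 kΩ.
V_A = 20.9 × 4.459/(2.51 + 4.459) = 13.37 V.
Then the unloaded second divider: V_B = V_A × R4/(R3+R4) = 13.37 × 0.8842 = 11.82 V.

V_B ≈ 11.8 V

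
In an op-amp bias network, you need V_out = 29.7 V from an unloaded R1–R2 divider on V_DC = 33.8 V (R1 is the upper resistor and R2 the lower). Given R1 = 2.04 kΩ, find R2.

The divider ratio is R2/(R1+R2) = 29.7/33.8 = 0.8787.
So R2 = R1 · V_out/(V_DC − V_out) = 2.04 × 29.7/(33.8 − 29.7) = 2.04 × 7.244 = 14.78 kΩ.

R2 ≈ 14.8 kΩ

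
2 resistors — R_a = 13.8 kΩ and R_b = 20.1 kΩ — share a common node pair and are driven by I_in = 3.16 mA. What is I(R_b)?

For two parallel branches, I_k = I_in · (other R)/(sum of R).
So I = 3.16 × 13.8/33.90 = 1.286 mA.

I ≈ 1.29 mA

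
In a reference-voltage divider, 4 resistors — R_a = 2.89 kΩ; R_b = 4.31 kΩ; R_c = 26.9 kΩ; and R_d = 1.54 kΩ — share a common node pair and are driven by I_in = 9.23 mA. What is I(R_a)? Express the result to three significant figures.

ΣG = 1/2.89 + 1/4.31 + 1/26.9 + 1/1.54 = 1.265.
Current divider: I(R_a) = I_in · G_k/ΣG = 9.23 × (0.3460/1.265) = 9.23 × 0.2736 = 2.526 mA.

I ≈ 2.53 mA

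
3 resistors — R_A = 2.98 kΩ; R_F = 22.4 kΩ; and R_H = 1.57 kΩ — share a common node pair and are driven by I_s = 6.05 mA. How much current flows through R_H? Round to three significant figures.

Conductances: ΣG = 1/2.98 + 1/22.4 + 1/1.57 = 1.017 (1/kΩ).
R_H takes the fraction G_k/ΣG = 0.6369/1.017 = 0.6262, so I = 6.05 × 0.6262 = 3.789 mA.

I ≈ 3.79 mA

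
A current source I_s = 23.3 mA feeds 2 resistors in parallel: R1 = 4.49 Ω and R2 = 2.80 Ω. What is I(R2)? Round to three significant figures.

I ≈ 14.4 mA

For two parallel branches, I_k = I_s · (other R)/(sum of R).
I(R2) = 23.3 × 4.49/(4.49 + 2.80) = 23.3 × 0.6159 = 14.35 mA.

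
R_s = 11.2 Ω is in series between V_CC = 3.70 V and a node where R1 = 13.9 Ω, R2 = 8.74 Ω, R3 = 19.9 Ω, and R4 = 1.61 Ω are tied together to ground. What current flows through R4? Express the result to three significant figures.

I ≈ 0.217 A

Parallel bank: R_p = 1/(1/13.9 + 1/8.74 + 1/19.9 + 1/1.61) = 1.166 Ω.
V_A by voltage divider: V_A = 3.70 × 1.166/(11.2 + 1.166) = 0.3488 V.
I(R4) = V_A / R4 = 0.3488/1.61 = 0.2167 A.
(Check via current divider: I_total = 0.2992 A; share G_k/ΣG = 0.7241 → same result.)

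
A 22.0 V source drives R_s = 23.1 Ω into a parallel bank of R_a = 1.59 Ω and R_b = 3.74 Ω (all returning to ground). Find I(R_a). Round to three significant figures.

Parallel bank: R_p = 1/(1/1.59 + 1/3.74) = 1.116 Ω.
Node voltage V_A = V_in · R_p/(R_s + R_p) = 22.0 × 0.04607 = 1.014 V.
I(R_a) = V_A / R_a = 1.014/1.59 = 0.6375 A.
(Equivalently: I_total = 0.9085 A, then current-divider fraction G_k/ΣG = 0.7017.)

I ≈ 0.637 A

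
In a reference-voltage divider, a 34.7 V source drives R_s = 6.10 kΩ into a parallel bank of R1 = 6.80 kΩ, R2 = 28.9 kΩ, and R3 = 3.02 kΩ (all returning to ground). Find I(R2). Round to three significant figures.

Parallel bank: R_p = 1/(1/6.80 + 1/28.9 + 1/3.02) = 1.950 kΩ.
V_A = 34.7 × 1.950/8.050 = 8.406 V.
I(R2) = V_A / R2 = 8.406/28.9 = 0.2909 mA.
(Equivalently: I_total = 4.310 mA, then current-divider fraction G_k/ΣG = 0.06748.)

I ≈ 0.291 mA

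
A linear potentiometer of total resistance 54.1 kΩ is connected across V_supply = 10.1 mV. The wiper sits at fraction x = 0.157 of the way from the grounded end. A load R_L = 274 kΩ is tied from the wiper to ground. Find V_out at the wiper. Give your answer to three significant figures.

V_out ≈ 1.55 mV

Split the track: R_lower = x·R_p = 8.494 kΩ, R_upper = (1−x)·R_p = 45.61 kΩ.
(x·R_p) ‖ R_L = 8.238 kΩ.
Loaded-divider output: V_out = 10.1 × 0.1530 = 1.545 mV.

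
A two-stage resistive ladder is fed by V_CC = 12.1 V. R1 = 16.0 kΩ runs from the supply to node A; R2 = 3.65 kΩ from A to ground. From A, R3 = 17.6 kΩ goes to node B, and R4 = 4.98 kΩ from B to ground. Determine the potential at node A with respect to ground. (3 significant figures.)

V_A ≈ 1.99 V

The second stage (R3 + R4 = 22.58 kΩ) loads node A in parallel with R2.
Effective lower resistance at A: R2 ‖ 22.58 = 3.142 kΩ.
First divider: V_A = V_CC · 3.142/(16.0 + 3.142) = 1.986 V.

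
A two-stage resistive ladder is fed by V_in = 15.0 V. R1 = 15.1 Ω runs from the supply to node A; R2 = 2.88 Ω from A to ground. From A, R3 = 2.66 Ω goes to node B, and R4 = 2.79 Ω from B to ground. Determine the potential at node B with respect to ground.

V_B ≈ 0.852 V

Looking into the second stage from A: R3 + R4 = 5.450 Ω appears in parallel with R2.
R2 ‖ (R3+R4) = 1.884 Ω.
V_A = 15.0 × 1.884/(15.1 + 1.884) = 1.664 V.
Stage 2 is unloaded, so V_B = V_A · R4/(R3+R4) = 1.664 × 2.79/5.450 = 0.8519 V.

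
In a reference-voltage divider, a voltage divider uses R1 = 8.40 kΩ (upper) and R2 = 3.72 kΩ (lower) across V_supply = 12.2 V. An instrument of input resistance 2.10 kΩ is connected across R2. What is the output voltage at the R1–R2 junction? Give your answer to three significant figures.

R2 ‖ R_L = (3.72 × 2.10)/(3.72 + 2.10) = 1.342 kΩ.
Then V_out = V_supply · R2'/(R1 + R2') = 12.2 × 1.342/9.742 = 1.681 V.
(Unloaded it would be 3.74 V; the load pulls it down.)

V_out ≈ 1.68 V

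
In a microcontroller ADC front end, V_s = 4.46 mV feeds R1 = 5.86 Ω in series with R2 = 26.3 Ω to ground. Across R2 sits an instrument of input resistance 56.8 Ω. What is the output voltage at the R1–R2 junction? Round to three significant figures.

First combine the lower leg with the load: R2 ‖ R_L = 17.98 Ω.
Then V_out = V_s · R2'/(R1 + R2') = 4.46 × 17.98/23.84 = 3.364 mV.

V_out ≈ 3.36 mV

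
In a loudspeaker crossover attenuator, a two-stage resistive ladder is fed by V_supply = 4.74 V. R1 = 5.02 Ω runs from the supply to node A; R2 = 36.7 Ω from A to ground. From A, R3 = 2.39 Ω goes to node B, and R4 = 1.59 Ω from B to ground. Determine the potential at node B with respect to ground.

V_B ≈ 0.790 V

Looking into the second stage from A: R3 + R4 = 3.980 Ω appears in parallel with R2.
R2 ‖ (R3+R4) = 3.591 Ω.
First divider: V_A = V_supply · 3.591/(5.02 + 3.591) = 1.977 V.
V_B = V_A × 0.3995 = 0.7896 V.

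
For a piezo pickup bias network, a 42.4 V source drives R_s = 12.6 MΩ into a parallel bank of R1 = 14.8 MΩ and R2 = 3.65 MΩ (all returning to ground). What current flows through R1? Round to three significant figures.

Equivalent of the parallel group: R_p = 2.928 MΩ.
Node voltage V_A = V_DC · R_p/(R_s + R_p) = 42.4 × 0.1886 = 7.995 V.
Branch current I = V_A/R1 = 7.995/14.8 = 0.5402 µA.

I ≈ 0.540 µA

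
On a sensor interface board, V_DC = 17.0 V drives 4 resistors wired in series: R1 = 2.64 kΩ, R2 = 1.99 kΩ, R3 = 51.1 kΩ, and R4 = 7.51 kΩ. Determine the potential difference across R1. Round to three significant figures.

V ≈ 0.710 V

Total series resistance ΣR = 2.64 + 1.99 + 51.1 + 7.51 = 63.24 kΩ.
V = V_DC · R/ΣR = 17.0 × 0.04175 = 0.7097 V.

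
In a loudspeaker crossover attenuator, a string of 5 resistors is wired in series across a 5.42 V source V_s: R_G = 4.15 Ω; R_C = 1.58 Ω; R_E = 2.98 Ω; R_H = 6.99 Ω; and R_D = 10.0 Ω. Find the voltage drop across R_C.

Total series resistance ΣR = 4.15 + 1.58 + 2.98 + 6.99 + 10.0 = 25.70 Ω.
By the voltage-divider rule, V = 5.42 × 1.580/25.70 = 0.3332 V.

V ≈ 0.333 V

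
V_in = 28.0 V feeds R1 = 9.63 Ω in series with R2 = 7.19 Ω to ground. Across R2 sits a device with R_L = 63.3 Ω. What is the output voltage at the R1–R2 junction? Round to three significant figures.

V_out ≈ 11.2 V

R2 ‖ R_L = (7.19 × 63.3)/(7.19 + 63.3) = 6.457 Ω.
Then V_out = V_in · R2'/(R1 + R2') = 28.0 × 6.457/16.09 = 11.24 V.
(Unloaded it would be 12.0 V; the load pulls it down.)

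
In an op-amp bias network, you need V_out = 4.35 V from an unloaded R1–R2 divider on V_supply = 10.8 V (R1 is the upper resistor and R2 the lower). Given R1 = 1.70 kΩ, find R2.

R2 ≈ 1.15 kΩ

Required fraction k = V_out/V_supply = 0.4028.
R2 = R1 · 0.4028/(1 − 0.4028) = 1.147 kΩ.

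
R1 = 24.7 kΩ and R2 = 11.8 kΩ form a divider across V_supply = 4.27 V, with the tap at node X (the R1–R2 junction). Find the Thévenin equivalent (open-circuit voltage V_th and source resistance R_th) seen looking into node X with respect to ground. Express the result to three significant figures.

V_th ≈ 1.38 V, R_th ≈ 7.99 kΩ

V_th is the unloaded tap voltage: V_supply · R2/(R1+R2) = 4.27 × 0.3233 = 1.380 V.
Zeroing V_supply shorts the top of R1 to ground, so R_th = R1 ‖ R2 = 7.985 kΩ.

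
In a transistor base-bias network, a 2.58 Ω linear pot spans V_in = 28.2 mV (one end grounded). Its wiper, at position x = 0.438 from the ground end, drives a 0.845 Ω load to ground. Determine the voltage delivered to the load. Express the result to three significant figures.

The pot divides into 1.450 Ω above the wiper and 1.130 Ω below.
R_L loads the lower segment: effective lower R = 0.4835 Ω.
Then V_out = V_in · 0.4835/(1.450 + 0.4835) = 7.052 mV.
(Unloaded: V_out = x·V_in = 12.4 mV.)

V_out ≈ 7.05 mV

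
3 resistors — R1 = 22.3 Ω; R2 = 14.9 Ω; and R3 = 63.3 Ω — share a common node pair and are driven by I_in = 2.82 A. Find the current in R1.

I ≈ 0.990 A

ΣG = 1/22.3 + 1/14.9 + 1/63.3 = 0.1278.
R1 takes the fraction G_k/ΣG = 0.04484/0.1278 = 0.3510, so I = 2.82 × 0.3510 = 0.9898 A.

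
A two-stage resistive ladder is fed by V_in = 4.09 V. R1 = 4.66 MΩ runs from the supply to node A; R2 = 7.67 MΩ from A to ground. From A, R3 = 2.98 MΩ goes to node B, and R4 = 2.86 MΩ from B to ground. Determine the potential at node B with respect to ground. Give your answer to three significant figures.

V_B ≈ 0.833 V

The second stage (R3 + R4 = 5.840 MΩ) loads node A in parallel with R2.
R2 ‖ (R3+R4) = 3.316 MΩ.
So V_A = 4.09 × 0.4157 = 1.700 V.
Then the unloaded second divider: V_B = V_A × R4/(R3+R4) = 1.700 × 0.4897 = 0.8327 V.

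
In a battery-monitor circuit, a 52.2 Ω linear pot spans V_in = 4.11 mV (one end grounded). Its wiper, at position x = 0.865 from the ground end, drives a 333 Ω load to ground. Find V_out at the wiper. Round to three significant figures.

V_out ≈ 3.49 mV

Split the track: R_lower = x·R_p = 45.15 Ω, R_upper = (1−x)·R_p = 7.047 Ω.
Lower segment in parallel with the load: 45.15 ‖ 333 = 39.76 Ω.
V_out = 4.11 × 39.76/(7.047 + 39.76) = 3.491 mV.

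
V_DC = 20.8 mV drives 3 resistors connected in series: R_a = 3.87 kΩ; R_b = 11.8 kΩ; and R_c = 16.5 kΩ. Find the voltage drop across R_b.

ΣR = 3.87 + 11.8 + 16.5 = 32.17 kΩ.
V = V_DC · R/ΣR = 20.8 × 0.3668 = 7.629 mV.

V ≈ 7.63 mV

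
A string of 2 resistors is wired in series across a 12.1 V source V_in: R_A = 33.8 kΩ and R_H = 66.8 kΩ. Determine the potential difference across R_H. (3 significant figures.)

Series total: ΣR = 33.8 + 66.8 = 100.6 kΩ.
By the voltage-divider rule, V = 12.1 × 66.80/100.6 = 8.035 V.

V ≈ 8.03 V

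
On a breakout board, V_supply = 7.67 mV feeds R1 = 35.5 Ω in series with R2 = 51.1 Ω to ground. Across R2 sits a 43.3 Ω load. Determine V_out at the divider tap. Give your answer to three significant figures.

V_out ≈ 3.05 mV

The load sits in parallel with R2, giving an effective lower resistance R2' = R2·R_L/(R2+R_L) = 23.44 Ω.
Voltage divider with the loaded lower leg: V_out = 7.67 × 23.44/(35.5 + 23.44) = 7.67 × 0.3977 = 3.050 mV.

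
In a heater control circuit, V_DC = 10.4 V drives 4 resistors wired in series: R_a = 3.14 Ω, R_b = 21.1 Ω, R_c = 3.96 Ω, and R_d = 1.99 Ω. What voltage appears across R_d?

Total series resistance ΣR = 3.14 + 21.1 + 3.96 + 1.99 = 30.19 Ω.
By the voltage-divider rule, V = 10.4 × 1.990/30.19 = 0.6855 V.

V ≈ 0.686 V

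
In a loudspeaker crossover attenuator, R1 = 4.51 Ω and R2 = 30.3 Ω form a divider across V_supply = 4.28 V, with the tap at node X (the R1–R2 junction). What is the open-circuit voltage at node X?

V_th ≈ 3.73 V

With X open, the divider is unloaded: V_th = 4.28 × 30.3/34.81 = 3.725 V.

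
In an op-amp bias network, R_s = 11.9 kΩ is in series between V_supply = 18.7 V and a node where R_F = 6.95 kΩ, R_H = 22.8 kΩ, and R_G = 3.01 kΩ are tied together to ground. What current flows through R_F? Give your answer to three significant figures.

I ≈ 0.374 mA

Equivalent of the parallel group: R_p = 1.923 kΩ.
Node voltage V_A = V_supply · R_p/(R_s + R_p) = 18.7 × 0.1391 = 2.602 V.
I(R_F) = V_A / R_F = 2.602/6.95 = 0.3743 mA.
(Equivalently: I_total = 1.353 mA, then current-divider fraction G_k/ΣG = 0.2767.)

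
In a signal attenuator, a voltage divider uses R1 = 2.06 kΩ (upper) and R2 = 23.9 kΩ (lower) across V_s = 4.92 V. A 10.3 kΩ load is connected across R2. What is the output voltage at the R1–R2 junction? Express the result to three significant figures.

First combine the lower leg with the load: R2 ‖ R_L = 7.198 kΩ.
Now apply the divider: V_out = 4.92 × 0.7775 = 3.825 V.

V_out ≈ 3.83 V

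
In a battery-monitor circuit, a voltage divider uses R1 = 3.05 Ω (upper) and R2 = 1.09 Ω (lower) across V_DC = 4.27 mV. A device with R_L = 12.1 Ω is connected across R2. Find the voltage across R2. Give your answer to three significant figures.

V_out ≈ 1.05 mV

R2 ‖ R_L = (1.09 × 12.1)/(1.09 + 12.1) = 0.9999 Ω.
Now apply the divider: V_out = 4.27 × 0.2469 = 1.054 mV.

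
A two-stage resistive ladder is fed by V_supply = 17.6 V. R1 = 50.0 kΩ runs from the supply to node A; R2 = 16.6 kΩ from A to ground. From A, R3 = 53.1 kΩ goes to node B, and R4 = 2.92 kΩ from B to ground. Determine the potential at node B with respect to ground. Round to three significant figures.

V_B ≈ 0.187 V

The second stage (R3 + R4 = 56.02 kΩ) loads node A in parallel with R2.
R2 ‖ (R3+R4) = 12.81 kΩ.
So V_A = 17.6 × 0.2039 = 3.588 V.
Then the unloaded second divider: V_B = V_A × R4/(R3+R4) = 3.588 × 0.05212 = 0.1870 V.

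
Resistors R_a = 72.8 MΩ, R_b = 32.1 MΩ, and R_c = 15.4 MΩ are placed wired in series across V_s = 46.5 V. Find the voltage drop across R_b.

ΣR = 72.8 + 32.1 + 15.4 = 120.3 MΩ.
By the voltage-divider rule, V = 46.5 × 32.10/120.3 = 12.41 V.

V ≈ 12.4 V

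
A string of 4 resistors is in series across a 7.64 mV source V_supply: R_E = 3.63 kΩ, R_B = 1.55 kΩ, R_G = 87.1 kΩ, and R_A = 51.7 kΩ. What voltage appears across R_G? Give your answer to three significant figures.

ΣR = 3.63 + 1.55 + 87.1 + 51.7 = 144.0 kΩ.
V = V_supply · R/ΣR = 7.64 × 0.6049 = 4.622 mV.

V ≈ 4.62 mV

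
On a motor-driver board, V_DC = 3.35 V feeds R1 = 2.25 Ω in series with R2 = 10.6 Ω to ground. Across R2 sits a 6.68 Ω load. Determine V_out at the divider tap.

First combine the lower leg with the load: R2 ‖ R_L = 4.098 Ω.
Then V_out = V_DC · R2'/(R1 + R2') = 3.35 × 4.098/6.348 = 2.163 V.
(Unloaded it would be 2.76 V; the load pulls it down.)

V_out ≈ 2.16 V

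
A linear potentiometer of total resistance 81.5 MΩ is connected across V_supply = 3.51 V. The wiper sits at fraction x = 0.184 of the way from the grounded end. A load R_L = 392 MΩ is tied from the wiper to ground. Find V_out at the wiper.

Split the track: R_lower = x·R_p = 15.00 MΩ, R_upper = (1−x)·R_p = 66.50 MΩ.
(x·R_p) ‖ R_L = 14.44 MΩ.
V_out = 3.51 × 14.44/(66.50 + 14.44) = 0.6263 V.

V_out ≈ 0.626 V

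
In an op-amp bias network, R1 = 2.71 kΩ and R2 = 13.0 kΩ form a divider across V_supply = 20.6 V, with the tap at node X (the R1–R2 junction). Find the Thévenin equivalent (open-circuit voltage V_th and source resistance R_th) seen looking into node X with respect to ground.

Open-circuit (no load on X): V_th = V_supply · R2/(R1 + R2) = 20.6 × 13.0/(2.710 + 13.0) = 17.05 V.
Zeroing V_supply shorts the top of R1 to ground, so R_th = R1 ‖ R2 = 2.243 kΩ.

V_th ≈ 17.0 V, R_th ≈ 2.24 kΩ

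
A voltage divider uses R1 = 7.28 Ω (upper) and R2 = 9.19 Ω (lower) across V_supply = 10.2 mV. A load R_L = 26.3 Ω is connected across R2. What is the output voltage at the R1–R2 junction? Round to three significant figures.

The load sits in parallel with R2, giving an effective lower resistance R2' = R2·R_L/(R2+R_L) = 6.810 Ω.
Voltage divider with the loaded lower leg: V_out = 10.2 × 6.810/(7.28 + 6.810) = 10.2 × 0.4833 = 4.930 mV.
(Unloaded it would be 5.69 mV; the load pulls it down.)

V_out ≈ 4.93 mV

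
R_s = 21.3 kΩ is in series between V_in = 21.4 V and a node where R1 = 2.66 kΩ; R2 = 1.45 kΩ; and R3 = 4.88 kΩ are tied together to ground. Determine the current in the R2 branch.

Equivalent of the parallel group: R_p = 0.7871 kΩ.
Node voltage V_A = V_in · R_p/(R_s + R_p) = 21.4 × 0.03564 = 0.7626 V.
Branch current I = V_A/R2 = 0.7626/1.45 = 0.5259 mA.

I ≈ 0.526 mA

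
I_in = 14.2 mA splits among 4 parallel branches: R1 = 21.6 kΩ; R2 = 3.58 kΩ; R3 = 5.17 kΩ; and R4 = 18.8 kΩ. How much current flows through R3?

Total conductance ΣG = 1/21.6 + 1/3.58 + 1/5.17 + 1/18.8 = 0.5722 (units of 1/kΩ).
By the current-divider rule, I = I_in · G_k/ΣG = 14.2 × 0.3380 = 4.800 mA.

I ≈ 4.80 mA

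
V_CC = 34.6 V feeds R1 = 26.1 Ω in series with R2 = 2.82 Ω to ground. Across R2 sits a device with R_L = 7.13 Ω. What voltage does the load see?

V_out ≈ 2.49 V

R2 ‖ R_L = (2.82 × 7.13)/(2.82 + 7.13) = 2.021 Ω.
Voltage divider with the loaded lower leg: V_out = 34.6 × 2.021/(26.1 + 2.021) = 34.6 × 0.07186 = 2.486 V.
(Unloaded it would be 3.37 V; the load pulls it down.)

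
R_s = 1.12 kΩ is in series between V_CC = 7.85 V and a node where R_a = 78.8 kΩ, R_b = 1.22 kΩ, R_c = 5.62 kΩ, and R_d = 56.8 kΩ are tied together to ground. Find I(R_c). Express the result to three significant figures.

I ≈ 0.649 mA

Combine the parallel branches: R_p = (1/78.8 + 1/1.22 + 1/5.62 + 1/56.8)⁻¹ = 0.9729 kΩ.
Node voltage V_A = V_CC · R_p/(R_s + R_p) = 7.85 × 0.4648 = 3.649 V.
I(R_c) = V_A / R_c = 3.649/5.62 = 0.6493 mA.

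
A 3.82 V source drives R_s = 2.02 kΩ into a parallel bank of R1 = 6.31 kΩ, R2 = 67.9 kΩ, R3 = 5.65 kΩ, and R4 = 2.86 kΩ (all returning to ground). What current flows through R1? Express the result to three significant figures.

I ≈ 0.251 mA

Parallel bank: R_p = 1/(1/6.31 + 1/67.9 + 1/5.65 + 1/2.86) = 1.429 kΩ.
V_A = 3.82 × 1.429/3.449 = 1.583 V.
I(R1) = V_A / R1 = 1.583/6.31 = 0.2508 mA.
(Equivalently: I_total = 1.108 mA, then current-divider fraction G_k/ΣG = 0.2264.)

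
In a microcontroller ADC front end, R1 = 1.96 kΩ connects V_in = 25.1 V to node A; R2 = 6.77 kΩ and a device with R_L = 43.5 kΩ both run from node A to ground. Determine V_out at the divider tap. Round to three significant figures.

The load sits in parallel with R2, giving an effective lower resistance R2' = R2·R_L/(R2+R_L) = 5.858 kΩ.
Voltage divider with the loaded lower leg: V_out = 25.1 × 5.858/(1.96 + 5.858) = 25.1 × 0.7493 = 18.81 V.

V_out ≈ 18.8 V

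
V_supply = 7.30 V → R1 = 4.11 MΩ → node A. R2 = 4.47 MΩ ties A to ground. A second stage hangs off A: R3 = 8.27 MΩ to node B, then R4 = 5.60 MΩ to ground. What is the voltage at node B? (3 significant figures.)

V_B ≈ 1.33 V

Looking into the second stage from A: R3 + R4 = 13.87 MΩ appears in parallel with R2.
Effective lower resistance at A: R2 ‖ 13.87 = 3.381 MΩ.
First divider: V_A = V_supply · 3.381/(4.11 + 3.381) = 3.295 V.
Then the unloaded second divider: V_B = V_A × R4/(R3+R4) = 3.295 × 0.4037 = 1.330 V.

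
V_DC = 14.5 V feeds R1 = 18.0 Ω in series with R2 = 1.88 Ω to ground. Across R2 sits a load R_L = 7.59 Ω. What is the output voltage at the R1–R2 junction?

V_out ≈ 1.12 V

The load sits in parallel with R2, giving an effective lower resistance R2' = R2·R_L/(R2+R_L) = 1.507 Ω.
Now apply the divider: V_out = 14.5 × 0.07724 = 1.120 V.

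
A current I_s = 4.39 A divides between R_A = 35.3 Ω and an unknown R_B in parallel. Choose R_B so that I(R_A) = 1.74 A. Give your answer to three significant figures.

R_B ≈ 23.2 Ω

In a two-way split, I_A/I_s = R_B/(R_A + R_B).
1.74/4.39 = R_B/(R_A + R_B) → R_B = R_A · (0.3964)/(1 − 0.3964) = 35.3 × 0.6566 = 23.18 Ω.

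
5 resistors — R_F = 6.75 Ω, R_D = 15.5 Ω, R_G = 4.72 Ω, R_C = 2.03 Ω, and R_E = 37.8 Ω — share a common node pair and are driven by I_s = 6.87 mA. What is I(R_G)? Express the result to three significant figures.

I ≈ 1.54 mA

ΣG = 1/6.75 + 1/15.5 + 1/4.72 + 1/2.03 + 1/37.8 = 0.9436.
R_G takes the fraction G_k/ΣG = 0.2119/0.9436 = 0.2245, so I = 6.87 × 0.2245 = 1.543 mA.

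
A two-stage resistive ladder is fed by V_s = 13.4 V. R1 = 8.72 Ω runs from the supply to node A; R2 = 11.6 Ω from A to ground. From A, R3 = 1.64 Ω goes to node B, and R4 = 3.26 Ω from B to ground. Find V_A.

V_A ≈ 3.79 V

Looking into the second stage from A: R3 + R4 = 4.900 Ω appears in parallel with R2.
Effective lower resistance at A: R2 ‖ 4.900 = 3.445 Ω.
First divider: V_A = V_s · 3.445/(8.72 + 3.445) = 3.795 V.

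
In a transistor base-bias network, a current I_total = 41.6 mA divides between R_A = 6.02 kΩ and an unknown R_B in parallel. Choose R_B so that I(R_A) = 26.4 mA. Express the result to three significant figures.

In a two-way split, I_A/I_total = R_B/(R_A + R_B).
With f = 0.6346, R_B = R_A · f/(1−f) = 6.02 × 1.737 = 10.46 kΩ.

R_B ≈ 10.5 kΩ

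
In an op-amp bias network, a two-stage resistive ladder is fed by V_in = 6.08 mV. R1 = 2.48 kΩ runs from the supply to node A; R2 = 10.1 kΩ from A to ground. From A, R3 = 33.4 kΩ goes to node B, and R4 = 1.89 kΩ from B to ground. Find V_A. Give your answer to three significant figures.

The second stage (R3 + R4 = 35.29 kΩ) loads node A in parallel with R2.
R2 ‖ (R3+R4) = 7.853 kΩ.
So V_A = 6.08 × 0.7600 = 4.621 mV.

V_A ≈ 4.62 mV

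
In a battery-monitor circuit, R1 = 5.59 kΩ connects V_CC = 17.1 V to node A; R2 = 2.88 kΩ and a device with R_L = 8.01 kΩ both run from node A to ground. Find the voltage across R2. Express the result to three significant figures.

V_out ≈ 4.70 V

R2 ‖ R_L = (2.88 × 8.01)/(2.88 + 8.01) = 2.118 kΩ.
Voltage divider with the loaded lower leg: V_out = 17.1 × 2.118/(5.59 + 2.118) = 17.1 × 0.2748 = 4.699 V.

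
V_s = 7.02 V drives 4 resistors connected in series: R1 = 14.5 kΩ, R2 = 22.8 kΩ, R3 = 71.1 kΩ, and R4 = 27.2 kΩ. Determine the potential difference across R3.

V ≈ 3.68 V

Series total: ΣR = 14.5 + 22.8 + 71.1 + 27.2 = 135.6 kΩ.
Voltage divider: V = V_s · (71.10 / 135.6) = 7.02 × 0.5243 = 3.681 V.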